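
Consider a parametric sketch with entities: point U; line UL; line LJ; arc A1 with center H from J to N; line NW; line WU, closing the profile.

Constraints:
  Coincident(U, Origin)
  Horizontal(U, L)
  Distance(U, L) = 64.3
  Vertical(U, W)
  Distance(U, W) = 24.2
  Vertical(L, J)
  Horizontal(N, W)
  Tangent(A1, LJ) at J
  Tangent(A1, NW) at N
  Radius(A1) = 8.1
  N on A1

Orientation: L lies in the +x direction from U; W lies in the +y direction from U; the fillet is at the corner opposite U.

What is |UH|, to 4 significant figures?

58.46

U and W share the same x with |UW| = 24.2 and W on the +y side, so W = (0.000, 24.20). The virtual corner opposite U is at (64.30, 24.20). Since A1 is tangent to LJ there, HJ ⟂ LJ and since A1 is tangent to NW there, HN ⟂ NW, with radius 8.1, so the center H sits 8.1 in from both sides at H = (56.20, 16.10). Then |UH| = |H − U| = 58.46.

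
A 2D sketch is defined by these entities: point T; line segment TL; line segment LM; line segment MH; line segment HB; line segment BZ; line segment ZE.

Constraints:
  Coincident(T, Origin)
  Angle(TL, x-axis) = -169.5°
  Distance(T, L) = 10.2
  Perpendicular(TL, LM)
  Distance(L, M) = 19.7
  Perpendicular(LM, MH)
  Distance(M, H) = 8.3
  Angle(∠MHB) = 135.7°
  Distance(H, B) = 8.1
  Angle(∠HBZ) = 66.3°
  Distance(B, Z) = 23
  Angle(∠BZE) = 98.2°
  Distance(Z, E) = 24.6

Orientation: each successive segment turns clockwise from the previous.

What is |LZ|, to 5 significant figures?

9.0386

∠MHB = 135.7° gives HB at -33.800° from the x-axis; with |HB| = 8.1, B = (1.2728, 14.518). ∠HBZ = 66.3° gives BZ at -147.50° from the x-axis; with |BZ| = 23.0, Z = (-18.125, 2.1600). Then |LZ| = |Z − L| = 9.0386.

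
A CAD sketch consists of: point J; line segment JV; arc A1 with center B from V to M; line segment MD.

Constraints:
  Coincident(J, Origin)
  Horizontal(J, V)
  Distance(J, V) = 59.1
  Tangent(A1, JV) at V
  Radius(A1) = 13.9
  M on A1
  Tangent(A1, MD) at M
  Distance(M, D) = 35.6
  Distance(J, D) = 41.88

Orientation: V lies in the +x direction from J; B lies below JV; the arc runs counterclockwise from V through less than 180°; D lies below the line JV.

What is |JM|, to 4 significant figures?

48.56

Checks: |JV| = 59.10 ✓; |BM| = 13.90 ✓; ∠(BM, MD) = 90.00° ✓; |MD| = 35.60 ✓; |JD| = 41.88 ✓.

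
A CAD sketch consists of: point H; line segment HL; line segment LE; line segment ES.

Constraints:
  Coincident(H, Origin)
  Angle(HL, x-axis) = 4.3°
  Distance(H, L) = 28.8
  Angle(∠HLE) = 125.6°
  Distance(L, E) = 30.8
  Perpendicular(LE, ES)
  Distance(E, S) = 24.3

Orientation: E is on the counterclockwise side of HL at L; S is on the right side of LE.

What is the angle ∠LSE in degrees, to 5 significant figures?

51.728°

H is at the origin; HL runs at 4.3° with length 28.8, so L = 28.8·(cos 4.3°, sin 4.3°) = (28.719, 2.1594). ∠HLE = 125.6°, so LE runs at 4.3° + (180° − 125.6°) = 58.700° from the x-axis; with |LE| = 30.8, E = L + 30.8·(cos 58.700°, sin 58.700°) = (44.720, 28.477). LE ⟂ ES; with |ES| = 24.3 on the right of LE, S = E + 24.3·(0.85446, -0.51952) = (65.483, 15.852). Then cos ∠LSE = SL·SE / (|SL||SE|), giving 51.728°.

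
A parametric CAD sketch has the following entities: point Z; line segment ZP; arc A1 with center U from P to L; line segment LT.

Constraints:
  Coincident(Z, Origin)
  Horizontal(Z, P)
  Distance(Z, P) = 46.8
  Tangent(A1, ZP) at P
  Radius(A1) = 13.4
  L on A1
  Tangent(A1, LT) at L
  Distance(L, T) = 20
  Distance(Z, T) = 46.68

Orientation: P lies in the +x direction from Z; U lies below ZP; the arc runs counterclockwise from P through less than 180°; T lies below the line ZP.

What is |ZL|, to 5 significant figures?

35.875

Z is at the origin; ZP is horizontal with |ZP| = 46.8 and P on the +x side, so P = (46.800, 0.0000). Tangency of A1 to ZP means the radius UP is perpendicular to ZP, so U = P + (0, -13.4) = (46.800, -13.400). Since UL ⟂ LT (tangency), |UT| = √(13.4² + 20.0²) = 24.074 regardless of where L sits on A1. So T lies on both circle(Z, 46.68) and circle(U, 24.074); the below-ZP intersection is T = (32.935, -33.080). L is the foot of the tangent from T: L = (33.404, -13.086).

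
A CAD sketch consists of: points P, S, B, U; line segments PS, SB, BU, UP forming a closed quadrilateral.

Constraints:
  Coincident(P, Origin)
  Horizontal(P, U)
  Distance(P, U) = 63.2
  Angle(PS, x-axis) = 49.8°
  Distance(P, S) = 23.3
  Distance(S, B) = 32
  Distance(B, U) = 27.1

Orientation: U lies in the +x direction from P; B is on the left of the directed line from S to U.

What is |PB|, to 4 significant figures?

51.55

P is at the origin; PU is horizontal with |PU| = 63.2 and U in +x, so U = (63.2, 0). PS runs at 49.8° with |PS| = 23.3, so S = (15.04, 17.80). B is determined by |SB| = 32.0 and |BU| = 27.1 together: it lies at the intersection of circle(S, 32.0) and circle(U, 27.1). With |SU| = 51.34, the foot of the radical line on SU is 28.49 from S and the perpendicular offset is √(32.0² − 28.49²) = 14.57. Taking the left-of-SU solution: B = (46.81, 21.59).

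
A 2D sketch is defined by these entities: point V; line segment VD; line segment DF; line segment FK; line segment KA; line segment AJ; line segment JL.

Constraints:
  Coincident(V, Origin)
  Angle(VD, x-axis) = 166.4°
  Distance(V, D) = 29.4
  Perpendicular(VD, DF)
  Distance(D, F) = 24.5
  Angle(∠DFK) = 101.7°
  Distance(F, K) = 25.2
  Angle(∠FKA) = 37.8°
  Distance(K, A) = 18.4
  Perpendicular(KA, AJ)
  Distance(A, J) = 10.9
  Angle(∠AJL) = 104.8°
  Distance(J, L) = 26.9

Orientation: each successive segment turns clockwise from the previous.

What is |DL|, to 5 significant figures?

49.622

V is at the origin; VD runs at 166.4° with length 29.4, so D = (-28.576, 6.9132). The perpendicularity gives DF at right angles to VD, so DF runs at 76.400°; with |DF| = 24.5, F = (-22.815, 30.726). ∠DFK = 101.7° gives FK at -1.9000° from the x-axis; with |FK| = 25.2, K = (2.3715, 29.891). ∠FKA = 37.8° gives KA at -144.10° from the x-axis; with |KA| = 18.4, A = (-12.533, 19.101). KA is perpendicular to AJ, so AJ runs at 125.90°; with |AJ| = 10.9, J = (-18.925, 27.931). ∠AJL = 104.8° gives JL at 50.700° from the x-axis; with |JL| = 26.9, L = (-1.8868, 48.747). Then |DL| = |L − D| = 49.622.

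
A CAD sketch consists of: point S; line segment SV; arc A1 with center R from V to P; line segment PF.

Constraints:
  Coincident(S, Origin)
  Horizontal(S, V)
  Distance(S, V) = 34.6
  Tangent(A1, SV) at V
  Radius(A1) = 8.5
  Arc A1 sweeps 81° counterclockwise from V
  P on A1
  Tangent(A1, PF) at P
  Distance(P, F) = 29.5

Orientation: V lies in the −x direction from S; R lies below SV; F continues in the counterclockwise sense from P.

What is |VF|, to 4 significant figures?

38.57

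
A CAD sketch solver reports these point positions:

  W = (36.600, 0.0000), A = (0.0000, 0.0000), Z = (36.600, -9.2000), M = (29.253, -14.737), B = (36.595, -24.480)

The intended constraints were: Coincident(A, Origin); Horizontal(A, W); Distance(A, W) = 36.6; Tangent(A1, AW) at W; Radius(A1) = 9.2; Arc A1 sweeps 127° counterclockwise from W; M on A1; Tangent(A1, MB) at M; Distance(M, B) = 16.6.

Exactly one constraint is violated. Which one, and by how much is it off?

Distance(M, B) = 16.6 — off by 4.40.

A = (0.00, 0.00) ✓; A.y = 0.00, W.y = 0.00 ✓; |AW| = 36.60 ✓; ∠(ZW, WA) = 90.00° ✓; |ZW| = 9.200 ✓; bearing(Z→M) − bearing(Z→W) = 127.0° ✓; |ZM| = 9.200 ✓; ∠(ZM, MB) = 90.00° ✓; |MB| = 12.20 ✗.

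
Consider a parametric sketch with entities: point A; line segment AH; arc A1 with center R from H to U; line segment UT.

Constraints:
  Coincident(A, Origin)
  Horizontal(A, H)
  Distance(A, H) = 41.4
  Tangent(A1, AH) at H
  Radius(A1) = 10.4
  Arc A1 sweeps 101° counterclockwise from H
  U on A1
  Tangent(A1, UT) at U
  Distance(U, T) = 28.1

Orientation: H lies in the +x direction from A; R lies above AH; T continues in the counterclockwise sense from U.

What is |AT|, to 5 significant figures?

61.125

A is at the origin; AH is horizontal with |AH| = 41.4 and H on the +x side, so H = (41.400, 0.0000). Tangency of A1 to AH means the radius RH is perpendicular to AH, so R = H + (0, 10.4) = (41.400, 10.400). On A1, H sits at bearing -90° from R; a 101° counterclockwise sweep puts U at bearing 11°, so U = R + 10.4·(cos 11°, sin 11°) = (51.609, 12.384). A1 meets UT tangentially, so RU is at right angles to UT, so UT runs along (−sin 11°, cos 11°); with |UT| = 28.1, T = (46.247, 39.968). Then |AT| = |T − A| = 61.125.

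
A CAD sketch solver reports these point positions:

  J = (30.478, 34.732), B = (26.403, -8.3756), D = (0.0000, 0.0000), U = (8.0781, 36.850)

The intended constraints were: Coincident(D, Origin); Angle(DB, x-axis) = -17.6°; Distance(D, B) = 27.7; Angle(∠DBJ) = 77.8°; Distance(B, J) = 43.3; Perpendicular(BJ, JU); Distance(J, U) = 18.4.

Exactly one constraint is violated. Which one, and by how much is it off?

Distance(J, U) = 18.4 — off by 4.10.

D = (0.00, 0.00) ✓; DB at -17.60° ✓; |DB| = 27.70 ✓; ∠DBJ = 77.80° ✓; |BJ| = 43.30 ✓; ∠(BJ, JU) = 90.00° ✓; |JU| = 22.50 ✗.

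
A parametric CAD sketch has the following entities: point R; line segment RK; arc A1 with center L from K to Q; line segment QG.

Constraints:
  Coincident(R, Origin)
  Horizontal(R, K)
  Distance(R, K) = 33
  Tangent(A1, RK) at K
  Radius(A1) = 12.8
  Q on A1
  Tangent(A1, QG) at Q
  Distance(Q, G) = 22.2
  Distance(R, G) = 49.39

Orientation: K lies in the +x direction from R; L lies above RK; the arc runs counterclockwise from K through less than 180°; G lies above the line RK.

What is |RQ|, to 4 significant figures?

47.95

Checks: |LQ| = 12.80 ✓; ∠(LQ, QG) = 90.00° ✓; |QG| = 22.20 ✓; |RG| = 49.39 ✓.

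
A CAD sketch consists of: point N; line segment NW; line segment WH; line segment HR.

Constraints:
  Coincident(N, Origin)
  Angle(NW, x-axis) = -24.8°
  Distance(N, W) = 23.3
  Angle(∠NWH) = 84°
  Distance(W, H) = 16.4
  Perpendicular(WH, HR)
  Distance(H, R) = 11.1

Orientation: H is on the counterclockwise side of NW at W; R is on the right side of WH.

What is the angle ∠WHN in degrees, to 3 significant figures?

58.9°

N is at the origin; NW runs at -24.8° with length 23.3, so W = 23.3·(cos -24.8°, sin -24.8°) = (21.2, -9.77). ∠NWH = 84.0°, so WH runs at -24.8° + (180° − 84.0°) = 71.2° from the x-axis; with |WH| = 16.4, H = W + 16.4·(cos 71.2°, sin 71.2°) = (26.4, 5.75). Then cos ∠WHN = HW·HN / (|HW||HN|), giving 58.9°.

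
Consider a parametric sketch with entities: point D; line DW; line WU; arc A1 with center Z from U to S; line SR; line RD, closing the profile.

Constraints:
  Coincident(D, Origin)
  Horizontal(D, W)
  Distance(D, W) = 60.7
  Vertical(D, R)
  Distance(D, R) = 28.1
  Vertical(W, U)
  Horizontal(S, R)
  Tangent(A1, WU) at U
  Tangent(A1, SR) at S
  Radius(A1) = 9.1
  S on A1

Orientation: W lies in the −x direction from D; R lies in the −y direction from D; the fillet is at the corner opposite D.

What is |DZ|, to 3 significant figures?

55.0

D is at the origin; DW is horizontal with |DW| = 60.7 and W on the −x side, so W = (-60.7, 0.00). D and R share the same x with |DR| = 28.1 and R on the −y side, so R = (0.00, -28.1). The virtual corner opposite D is at (-60.7, -28.1). A1 meets WU tangentially, so ZU is at right angles to WU and A1 meets SR tangentially, so ZS is at right angles to SR, with radius 9.1, so the center Z sits 9.1 in from both sides at Z = (-51.6, -19.0). Then |DZ| = |Z − D| = 55.0.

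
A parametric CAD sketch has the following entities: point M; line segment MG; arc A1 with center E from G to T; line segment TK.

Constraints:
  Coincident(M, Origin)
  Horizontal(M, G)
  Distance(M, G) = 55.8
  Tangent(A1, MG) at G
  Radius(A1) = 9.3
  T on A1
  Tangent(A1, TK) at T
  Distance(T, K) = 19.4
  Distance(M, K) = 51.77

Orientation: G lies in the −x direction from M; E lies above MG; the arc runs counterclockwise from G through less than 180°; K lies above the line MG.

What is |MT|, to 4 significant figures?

47.28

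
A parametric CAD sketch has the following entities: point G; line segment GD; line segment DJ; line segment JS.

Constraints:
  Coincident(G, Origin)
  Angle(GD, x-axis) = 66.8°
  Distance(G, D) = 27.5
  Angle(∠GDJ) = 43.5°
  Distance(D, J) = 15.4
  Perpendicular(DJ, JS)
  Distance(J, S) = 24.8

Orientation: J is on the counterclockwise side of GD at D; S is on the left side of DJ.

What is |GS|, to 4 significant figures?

7.426

∠GDJ = 43.5°, so DJ runs at 66.8° + (180° − 43.5°) = 203.3° from the x-axis; with |DJ| = 15.4, J = D + 15.4·(cos 203.3°, sin 203.3°) = (-3.311, 19.18). The perpendicularity gives JS at right angles to DJ; with |JS| = 24.8 on the left of DJ, S = J + 24.8·(0.3955, -0.9184) = (6.499, -3.593). Then |GS| = |S − G| = 7.426.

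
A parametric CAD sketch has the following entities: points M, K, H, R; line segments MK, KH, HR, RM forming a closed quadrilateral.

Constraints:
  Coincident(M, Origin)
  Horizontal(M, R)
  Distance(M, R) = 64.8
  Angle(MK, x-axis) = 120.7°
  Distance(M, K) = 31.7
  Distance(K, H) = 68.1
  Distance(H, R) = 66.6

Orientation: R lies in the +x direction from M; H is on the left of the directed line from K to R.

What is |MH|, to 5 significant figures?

75.393

M is at the origin; MR is horizontal with |MR| = 64.8 and R in +x, so R = (64.8, 0). MK runs at 120.7° with |MK| = 31.7, so K = (-16.184, 27.257). H is determined by |KH| = 68.1 and |HR| = 66.6 together: it lies at the intersection of circle(K, 68.1) and circle(R, 66.6). With |KR| = 85.448, the foot of the radical line on KR is 43.906 from K and the perpendicular offset is √(68.1² − 43.906²) = 52.056. Taking the left-of-KR solution: H = (42.034, 62.588).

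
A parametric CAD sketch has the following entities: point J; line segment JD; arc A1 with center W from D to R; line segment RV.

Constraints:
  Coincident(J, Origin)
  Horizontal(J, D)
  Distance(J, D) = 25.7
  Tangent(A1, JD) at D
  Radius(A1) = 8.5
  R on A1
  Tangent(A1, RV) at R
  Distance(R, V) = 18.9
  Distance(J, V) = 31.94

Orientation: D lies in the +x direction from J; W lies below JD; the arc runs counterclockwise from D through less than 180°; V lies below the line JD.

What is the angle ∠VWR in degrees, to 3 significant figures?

65.8°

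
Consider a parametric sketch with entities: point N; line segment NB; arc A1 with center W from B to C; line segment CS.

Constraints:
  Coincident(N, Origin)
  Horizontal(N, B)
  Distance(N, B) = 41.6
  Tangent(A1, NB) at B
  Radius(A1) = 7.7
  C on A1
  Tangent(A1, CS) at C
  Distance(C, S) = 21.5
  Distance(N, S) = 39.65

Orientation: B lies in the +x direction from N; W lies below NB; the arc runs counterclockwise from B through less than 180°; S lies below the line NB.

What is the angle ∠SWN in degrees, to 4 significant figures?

67.51°

Checks: N = (0.00, 0.00) ✓; |WC| = 7.700 ✓; ∠(WC, CS) = 90.00° ✓; |CS| = 21.50 ✓; |NS| = 39.65 ✓.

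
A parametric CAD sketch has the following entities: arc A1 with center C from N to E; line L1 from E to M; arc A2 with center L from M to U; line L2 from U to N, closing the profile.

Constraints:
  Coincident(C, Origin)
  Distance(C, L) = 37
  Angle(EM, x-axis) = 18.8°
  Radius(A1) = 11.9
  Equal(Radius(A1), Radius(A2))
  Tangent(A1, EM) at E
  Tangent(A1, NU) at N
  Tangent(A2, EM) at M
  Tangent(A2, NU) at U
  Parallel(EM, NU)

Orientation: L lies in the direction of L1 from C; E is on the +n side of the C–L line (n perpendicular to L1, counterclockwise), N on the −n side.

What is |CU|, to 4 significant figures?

38.87

The slot axis is L1's direction at 18.8°, so u = (cos 18.8°, sin 18.8°) = (0.9466, 0.3223) and n = (−sin 18.8°, cos 18.8°) = (-0.3223, 0.9466). C is at the origin and L lies 37.0 along u from C, so L = 37.0·u = (35.03, 11.92). Tangency of A1 to both parallel lines with radius 11.9 puts E and N at C ± 11.9·n: E = (-3.835, 11.27), N = (3.835, -11.27). Equal radii place M and U the same way about L: M = L + 11.9·n = (31.19, 23.19), U = L − 11.9·n = (38.86, 0.6587). Then |CU| = |U − C| = 38.87.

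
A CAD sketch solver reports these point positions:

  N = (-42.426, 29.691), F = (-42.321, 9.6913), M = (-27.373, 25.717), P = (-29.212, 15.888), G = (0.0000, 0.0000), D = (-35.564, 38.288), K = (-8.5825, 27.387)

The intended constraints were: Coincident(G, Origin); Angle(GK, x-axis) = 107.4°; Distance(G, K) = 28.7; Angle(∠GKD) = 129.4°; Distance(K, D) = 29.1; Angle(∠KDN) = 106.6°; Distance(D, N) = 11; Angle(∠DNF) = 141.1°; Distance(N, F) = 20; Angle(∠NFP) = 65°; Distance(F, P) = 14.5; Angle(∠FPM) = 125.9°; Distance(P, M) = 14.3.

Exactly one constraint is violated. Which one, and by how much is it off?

Distance(P, M) = 14.3 — off by 4.30.

G = (0.00, 0.00) ✓; GK at 107.4° ✓; |GK| = 28.70 ✓; ∠GKD = 129.4° ✓; |KD| = 29.10 ✓; ∠KDN = 106.6° ✓; |DN| = 11.00 ✓; ∠DNF = 141.1° ✓; |NF| = 20.00 ✓; ∠NFP = 65.00° ✓; |FP| = 14.50 ✓; ∠FPM = 125.9° ✓; |PM| = 10.00 ✗.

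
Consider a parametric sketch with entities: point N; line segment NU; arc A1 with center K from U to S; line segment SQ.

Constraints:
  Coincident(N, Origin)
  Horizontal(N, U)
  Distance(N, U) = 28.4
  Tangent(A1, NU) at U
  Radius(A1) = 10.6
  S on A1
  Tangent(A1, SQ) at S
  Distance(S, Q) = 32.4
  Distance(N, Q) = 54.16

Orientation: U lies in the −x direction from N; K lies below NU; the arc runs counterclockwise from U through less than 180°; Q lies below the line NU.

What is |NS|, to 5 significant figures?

40.867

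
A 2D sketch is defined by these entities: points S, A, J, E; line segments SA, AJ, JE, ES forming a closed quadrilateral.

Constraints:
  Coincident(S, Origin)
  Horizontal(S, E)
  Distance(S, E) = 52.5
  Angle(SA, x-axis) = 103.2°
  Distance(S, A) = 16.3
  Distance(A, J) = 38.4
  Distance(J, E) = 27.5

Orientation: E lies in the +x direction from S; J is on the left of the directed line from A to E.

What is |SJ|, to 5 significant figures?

40.117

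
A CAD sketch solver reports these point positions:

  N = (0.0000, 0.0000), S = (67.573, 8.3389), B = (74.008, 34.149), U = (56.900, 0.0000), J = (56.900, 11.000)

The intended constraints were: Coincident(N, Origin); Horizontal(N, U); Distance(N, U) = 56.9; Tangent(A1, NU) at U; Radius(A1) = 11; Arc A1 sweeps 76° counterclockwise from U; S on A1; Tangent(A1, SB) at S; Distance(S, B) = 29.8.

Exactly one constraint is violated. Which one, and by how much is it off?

Distance(S, B) = 29.8 — off by 3.20.

N = (0.00, 0.00) ✓; N.y = 0.00, U.y = 0.00 ✓; |NU| = 56.90 ✓; ∠(JU, UN) = 90.00° ✓; |JU| = 11.00 ✓; bearing(J→S) − bearing(J→U) = 76.00° ✓; |JS| = 11.00 ✓; ∠(JS, SB) = 90.00° ✓; |SB| = 26.60 ✗.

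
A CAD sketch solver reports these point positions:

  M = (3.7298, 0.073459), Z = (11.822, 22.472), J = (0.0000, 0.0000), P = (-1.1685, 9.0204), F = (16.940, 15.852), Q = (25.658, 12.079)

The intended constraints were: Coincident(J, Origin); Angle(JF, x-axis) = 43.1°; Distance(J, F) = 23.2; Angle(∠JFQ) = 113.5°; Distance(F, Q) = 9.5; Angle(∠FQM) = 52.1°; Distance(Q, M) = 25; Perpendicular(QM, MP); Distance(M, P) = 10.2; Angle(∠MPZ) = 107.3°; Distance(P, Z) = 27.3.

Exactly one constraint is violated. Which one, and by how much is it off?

Distance(P, Z) = 27.3 — off by 8.60.

J = (0.00, 0.00) ✓; JF at 43.10° ✓; |JF| = 23.20 ✓; ∠JFQ = 113.5° ✓; |FQ| = 9.499 ✓; ∠FQM = 52.10° ✓; |QM| = 25.00 ✓; ∠(QM, MP) = 90.00° ✓; |MP| = 10.20 ✓; ∠MPZ = 107.3° ✓; |PZ| = 18.70 ✗.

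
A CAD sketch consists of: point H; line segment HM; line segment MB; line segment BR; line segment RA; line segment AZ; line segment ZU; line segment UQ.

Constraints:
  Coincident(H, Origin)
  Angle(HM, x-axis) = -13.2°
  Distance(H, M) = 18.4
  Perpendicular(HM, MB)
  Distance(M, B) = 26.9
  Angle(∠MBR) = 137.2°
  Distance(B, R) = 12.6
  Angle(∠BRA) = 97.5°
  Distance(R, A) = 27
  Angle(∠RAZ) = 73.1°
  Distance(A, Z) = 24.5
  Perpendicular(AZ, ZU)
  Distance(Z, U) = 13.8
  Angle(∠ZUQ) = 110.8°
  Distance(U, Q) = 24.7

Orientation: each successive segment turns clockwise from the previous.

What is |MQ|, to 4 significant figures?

40.65

H is at the origin; HM runs at -13.2° with length 18.4, so M = (17.91, -4.202). HM is perpendicular to MB, so MB runs at -103.2°; with |MB| = 26.9, B = (11.77, -30.39). ∠MBR = 137.2° gives BR at -146.0° from the x-axis; with |BR| = 12.6, R = (1.325, -37.44). ∠BRA = 97.5° gives RA at 131.5° from the x-axis; with |RA| = 27.0, A = (-16.57, -17.21). ∠RAZ = 73.1° gives AZ at 24.60° from the x-axis; with |AZ| = 24.5, Z = (5.711, -7.016). The perpendicularity gives ZU at right angles to AZ, so ZU runs at -65.40°; with |ZU| = 13.8, U = (11.46, -19.56). ∠ZUQ = 110.8° gives UQ at -134.6° from the x-axis; with |UQ| = 24.7, Q = (-5.888, -37.15). Then |MQ| = |Q − M| = 40.65.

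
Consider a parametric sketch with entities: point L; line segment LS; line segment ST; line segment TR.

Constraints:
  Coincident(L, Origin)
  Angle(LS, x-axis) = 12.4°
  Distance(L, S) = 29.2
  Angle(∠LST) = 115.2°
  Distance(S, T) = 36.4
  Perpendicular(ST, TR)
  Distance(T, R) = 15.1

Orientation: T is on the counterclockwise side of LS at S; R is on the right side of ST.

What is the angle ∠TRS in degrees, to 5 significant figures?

67.470°

L is at the origin; LS runs at 12.4° with length 29.2, so S = 29.2·(cos 12.4°, sin 12.4°) = (28.519, 6.2703). ∠LST = 115.2°, so ST runs at 12.4° + (180° − 115.2°) = 77.200° from the x-axis; with |ST| = 36.4, T = S + 36.4·(cos 77.200°, sin 77.200°) = (36.583, 41.766). The perpendicularity gives TR at right angles to ST; with |TR| = 15.1 on the right of ST, R = T + 15.1·(0.97515, -0.22155) = (51.308, 38.420). Then cos ∠TRS = RT·RS / (|RT||RS|), giving 67.470°.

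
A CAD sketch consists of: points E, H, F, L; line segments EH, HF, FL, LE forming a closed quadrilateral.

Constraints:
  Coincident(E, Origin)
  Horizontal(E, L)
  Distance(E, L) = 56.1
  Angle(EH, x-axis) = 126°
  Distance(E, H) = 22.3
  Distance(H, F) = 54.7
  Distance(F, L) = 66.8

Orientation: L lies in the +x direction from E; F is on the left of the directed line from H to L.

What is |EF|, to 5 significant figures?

63.094

Checks: |HF| = 54.70 ✓; |FL| = 66.80 ✓.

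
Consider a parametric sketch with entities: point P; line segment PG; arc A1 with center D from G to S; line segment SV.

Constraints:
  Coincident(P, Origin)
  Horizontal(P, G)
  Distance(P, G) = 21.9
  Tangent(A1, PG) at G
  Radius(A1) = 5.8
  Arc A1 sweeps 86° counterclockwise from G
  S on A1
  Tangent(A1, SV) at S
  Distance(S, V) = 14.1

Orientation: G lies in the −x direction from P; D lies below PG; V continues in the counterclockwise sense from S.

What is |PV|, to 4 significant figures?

34.65

P is at the origin; PG is horizontal with |PG| = 21.9 and G on the −x side, so G = (-21.90, 0.000). The tangent condition forces DG to be normal to PG, so D = G + (0, -5.8) = (-21.90, -5.800). On A1, G sits at bearing 90° from D; an 86° counterclockwise sweep puts S at bearing 176°, so S = D + 5.8·(cos 176°, sin 176°) = (-27.69, -5.395). Tangency of A1 to SV means the radius DS is perpendicular to SV, so SV runs along (−sin 176°, cos 176°); with |SV| = 14.1, V = (-28.67, -19.46). Then |PV| = |V − P| = 34.65.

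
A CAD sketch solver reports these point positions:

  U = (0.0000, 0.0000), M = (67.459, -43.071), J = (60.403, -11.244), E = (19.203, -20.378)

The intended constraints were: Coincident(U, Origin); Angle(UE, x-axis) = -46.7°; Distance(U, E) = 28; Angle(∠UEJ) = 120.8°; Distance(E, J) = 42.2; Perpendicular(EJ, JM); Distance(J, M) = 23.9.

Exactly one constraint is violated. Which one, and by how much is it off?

Distance(J, M) = 23.9 — off by 8.70.

U = (0.00, 0.00) ✓; UE at -46.70° ✓; |UE| = 28.00 ✓; ∠UEJ = 120.8° ✓; |EJ| = 42.20 ✓; ∠(EJ, JM) = 90.00° ✓; |JM| = 32.60 ✗.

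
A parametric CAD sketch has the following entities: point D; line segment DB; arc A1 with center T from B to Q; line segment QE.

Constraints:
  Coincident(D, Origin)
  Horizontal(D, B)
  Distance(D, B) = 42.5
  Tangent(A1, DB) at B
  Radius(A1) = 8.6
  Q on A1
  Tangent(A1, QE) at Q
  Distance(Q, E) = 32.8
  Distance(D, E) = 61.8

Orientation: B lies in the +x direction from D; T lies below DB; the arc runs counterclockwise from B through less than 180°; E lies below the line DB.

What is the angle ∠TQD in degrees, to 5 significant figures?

142.86°

Checks: |TQ| = 8.600 ✓; ∠(TQ, QE) = 90.00° ✓; |QE| = 32.80 ✓; |DE| = 61.80 ✓.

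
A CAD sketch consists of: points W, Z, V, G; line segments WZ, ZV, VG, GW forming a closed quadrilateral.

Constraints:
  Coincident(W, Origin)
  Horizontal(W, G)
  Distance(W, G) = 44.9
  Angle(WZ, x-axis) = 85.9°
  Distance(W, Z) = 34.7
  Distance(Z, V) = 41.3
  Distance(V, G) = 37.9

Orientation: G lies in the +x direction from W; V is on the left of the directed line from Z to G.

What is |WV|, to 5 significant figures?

57.795

W is at the origin; W and G share the same y with |WG| = 44.9 and G in +x, so G = (44.9, 0). WZ runs at 85.9° with |WZ| = 34.7, so Z = (2.4810, 34.611). V is determined by |ZV| = 41.3 and |VG| = 37.9 together: it lies at the intersection of circle(Z, 41.3) and circle(G, 37.9). With |ZG| = 54.748, the foot of the radical line on ZG is 29.833 from Z and the perpendicular offset is √(41.3² − 29.833²) = 28.560. Taking the left-of-ZG solution: V = (43.651, 37.879).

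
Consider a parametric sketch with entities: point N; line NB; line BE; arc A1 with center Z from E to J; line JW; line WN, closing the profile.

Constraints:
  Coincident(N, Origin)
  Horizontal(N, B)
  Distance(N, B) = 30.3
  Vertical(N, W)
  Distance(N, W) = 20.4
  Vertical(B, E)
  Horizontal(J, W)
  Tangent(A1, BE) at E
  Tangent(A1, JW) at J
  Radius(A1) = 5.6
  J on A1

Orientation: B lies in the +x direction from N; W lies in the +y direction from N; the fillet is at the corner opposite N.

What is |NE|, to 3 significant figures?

33.7

N is at the origin; N and B share the same y with |NB| = 30.3 and B on the +x side, so B = (30.3, 0.00). NW is vertical with |NW| = 20.4 and W on the +y side, so W = (0.00, 20.4). The virtual corner opposite N is at (30.3, 20.4). Since A1 is tangent to BE there, ZE ⟂ BE and tangency of A1 to JW means the radius ZJ is perpendicular to JW, with radius 5.6, so the center Z sits 5.6 in from both sides at Z = (24.7, 14.8). That places the tangent points at E = (30.3, 14.8) on BE and J = (24.7, 20.4) on JW. Then |NE| = |E − N| = 33.7.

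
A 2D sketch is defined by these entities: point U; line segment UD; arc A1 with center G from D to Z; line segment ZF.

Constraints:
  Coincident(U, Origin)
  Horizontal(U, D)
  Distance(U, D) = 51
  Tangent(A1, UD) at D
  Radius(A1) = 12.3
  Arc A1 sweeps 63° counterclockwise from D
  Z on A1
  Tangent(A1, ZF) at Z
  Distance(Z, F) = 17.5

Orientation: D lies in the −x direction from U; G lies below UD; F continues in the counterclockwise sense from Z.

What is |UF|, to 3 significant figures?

73.4

U is at the origin; U and D share the same y with |UD| = 51.0 and D on the −x side, so D = (-51.0, 0.00). Tangency of A1 to UD means the radius GD is perpendicular to UD, so G = D + (0, -12.3) = (-51.0, -12.3). On A1, D sits at bearing 90° from G; a 63° counterclockwise sweep puts Z at bearing 153°, so Z = G + 12.3·(cos 153°, sin 153°) = (-62.0, -6.72). Since A1 is tangent to ZF there, GZ ⟂ ZF, so ZF runs along (−sin 153°, cos 153°); with |ZF| = 17.5, F = (-69.9, -22.3). Then |UF| = |F − U| = 73.4.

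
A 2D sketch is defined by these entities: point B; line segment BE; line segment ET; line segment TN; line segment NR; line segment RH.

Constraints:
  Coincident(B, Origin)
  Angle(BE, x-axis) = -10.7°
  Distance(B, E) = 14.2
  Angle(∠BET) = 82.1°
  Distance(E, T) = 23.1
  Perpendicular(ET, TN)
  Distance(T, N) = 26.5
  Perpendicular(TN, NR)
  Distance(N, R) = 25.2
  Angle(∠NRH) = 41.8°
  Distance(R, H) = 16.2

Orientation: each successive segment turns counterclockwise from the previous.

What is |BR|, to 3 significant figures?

13.1

ET ⟂ TN, so TN runs at 177°; with |TN| = 26.5, N = (-11.4, 21.7). TN ⟂ NR, so NR runs at -92.8°; with |NR| = 25.2, R = (-12.6, -3.44). Then |BR| = |R − B| = 13.1.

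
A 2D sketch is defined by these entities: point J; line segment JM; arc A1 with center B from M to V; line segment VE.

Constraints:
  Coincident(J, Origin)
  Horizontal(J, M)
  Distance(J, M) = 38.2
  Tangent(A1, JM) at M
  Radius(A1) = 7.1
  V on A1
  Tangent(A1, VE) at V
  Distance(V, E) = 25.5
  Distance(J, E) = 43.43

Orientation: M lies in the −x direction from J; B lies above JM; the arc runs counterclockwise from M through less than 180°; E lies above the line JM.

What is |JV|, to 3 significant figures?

31.8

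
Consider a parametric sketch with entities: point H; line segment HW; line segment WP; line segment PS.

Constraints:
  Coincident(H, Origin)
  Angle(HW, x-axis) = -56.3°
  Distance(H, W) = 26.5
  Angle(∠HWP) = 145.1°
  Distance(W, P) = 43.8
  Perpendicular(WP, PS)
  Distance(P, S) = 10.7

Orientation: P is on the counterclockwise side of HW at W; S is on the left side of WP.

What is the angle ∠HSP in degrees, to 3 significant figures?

93.9°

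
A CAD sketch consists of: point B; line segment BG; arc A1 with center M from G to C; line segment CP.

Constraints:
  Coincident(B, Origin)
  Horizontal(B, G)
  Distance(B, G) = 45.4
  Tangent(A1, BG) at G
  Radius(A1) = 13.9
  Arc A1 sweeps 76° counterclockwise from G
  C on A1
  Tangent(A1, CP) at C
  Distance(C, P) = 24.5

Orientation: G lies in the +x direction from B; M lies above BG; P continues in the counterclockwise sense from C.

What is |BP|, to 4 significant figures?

73.34

On A1, G sits at bearing -90° from M; a 76° counterclockwise sweep puts C at bearing -14°, so C = M + 13.9·(cos -14°, sin -14°) = (58.89, 10.54). The tangent condition forces MC to be normal to CP, so CP runs along (−sin -14°, cos -14°); with |CP| = 24.5, P = (64.81, 34.31). Then |BP| = |P − B| = 73.34.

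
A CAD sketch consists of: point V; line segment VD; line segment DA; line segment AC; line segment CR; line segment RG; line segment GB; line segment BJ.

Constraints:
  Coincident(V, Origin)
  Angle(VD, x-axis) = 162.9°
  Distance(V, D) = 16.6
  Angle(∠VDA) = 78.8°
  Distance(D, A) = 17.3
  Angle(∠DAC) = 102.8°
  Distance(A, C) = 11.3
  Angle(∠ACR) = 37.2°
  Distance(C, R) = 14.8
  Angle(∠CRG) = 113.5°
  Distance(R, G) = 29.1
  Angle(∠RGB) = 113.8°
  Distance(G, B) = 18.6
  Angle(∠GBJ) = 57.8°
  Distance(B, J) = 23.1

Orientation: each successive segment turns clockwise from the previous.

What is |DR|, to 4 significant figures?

8.599

V is at the origin; VD runs at 162.9° with length 16.6, so D = (-15.87, 4.881). ∠VDA = 78.8° gives DA at 61.70° from the x-axis; with |DA| = 17.3, A = (-7.664, 20.11). ∠DAC = 102.8° gives AC at -15.50° from the x-axis; with |AC| = 11.3, C = (3.225, 17.09). ∠ACR = 37.2° gives CR at -158.3° from the x-axis; with |CR| = 14.8, R = (-10.53, 11.62). Then |DR| = |R − D| = 8.599.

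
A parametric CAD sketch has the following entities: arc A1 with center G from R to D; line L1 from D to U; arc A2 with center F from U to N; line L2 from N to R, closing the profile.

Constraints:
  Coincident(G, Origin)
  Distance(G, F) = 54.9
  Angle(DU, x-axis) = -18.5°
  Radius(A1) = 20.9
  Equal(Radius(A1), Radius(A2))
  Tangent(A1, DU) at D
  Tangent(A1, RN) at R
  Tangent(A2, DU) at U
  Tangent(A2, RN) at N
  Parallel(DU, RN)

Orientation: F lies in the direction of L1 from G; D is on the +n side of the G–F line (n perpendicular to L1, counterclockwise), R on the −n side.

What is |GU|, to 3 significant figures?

58.7

The slot axis is L1's direction at -18.5°, so u = (cos -18.5°, sin -18.5°) = (0.948, -0.317) and n = (−sin -18.5°, cos -18.5°) = (0.317, 0.948). G is at the origin and F lies 54.9 along u from G, so F = 54.9·u = (52.1, -17.4). Tangency of A1 to both parallel lines with radius 20.9 puts D and R at G ± 20.9·n: D = (6.63, 19.8), R = (-6.63, -19.8). Equal radii place U and N the same way about F: U = F + 20.9·n = (58.7, 2.40), N = F − 20.9·n = (45.4, -37.2). Then |GU| = |U − G| = 58.7.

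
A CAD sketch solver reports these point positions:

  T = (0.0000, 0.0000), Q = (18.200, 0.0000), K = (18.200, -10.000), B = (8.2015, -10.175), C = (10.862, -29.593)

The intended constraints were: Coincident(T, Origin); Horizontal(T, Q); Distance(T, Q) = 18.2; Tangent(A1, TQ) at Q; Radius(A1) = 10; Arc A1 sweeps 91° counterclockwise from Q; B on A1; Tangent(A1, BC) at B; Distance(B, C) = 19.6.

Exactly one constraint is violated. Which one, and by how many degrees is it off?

Tangent(A1, BC) at B — off by 6.80°.

T = (0.00, 0.00) ✓; T.y = 0.00, Q.y = 0.00 ✓; |TQ| = 18.20 ✓; ∠(KQ, QT) = 90.00° ✓; |KQ| = 10.00 ✓; bearing(K→B) − bearing(K→Q) = 91.00° ✓; |KB| = 10.00 ✓; ∠(KB, BC) = 83.20° ✗; |BC| = 19.60 ✓.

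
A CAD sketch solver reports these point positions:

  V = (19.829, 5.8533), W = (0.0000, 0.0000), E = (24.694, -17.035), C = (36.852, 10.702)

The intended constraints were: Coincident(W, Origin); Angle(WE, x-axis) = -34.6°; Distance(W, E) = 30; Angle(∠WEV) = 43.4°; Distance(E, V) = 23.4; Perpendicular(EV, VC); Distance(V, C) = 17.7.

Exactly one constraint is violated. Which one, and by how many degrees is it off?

Perpendicular(EV, VC) — off by 3.90°.

W = (0.00, 0.00) ✓; WE at -34.60° ✓; |WE| = 30.00 ✓; ∠WEV = 43.40° ✓; |EV| = 23.40 ✓; ∠(EV, VC) = 86.10° ✗; |VC| = 17.70 ✓.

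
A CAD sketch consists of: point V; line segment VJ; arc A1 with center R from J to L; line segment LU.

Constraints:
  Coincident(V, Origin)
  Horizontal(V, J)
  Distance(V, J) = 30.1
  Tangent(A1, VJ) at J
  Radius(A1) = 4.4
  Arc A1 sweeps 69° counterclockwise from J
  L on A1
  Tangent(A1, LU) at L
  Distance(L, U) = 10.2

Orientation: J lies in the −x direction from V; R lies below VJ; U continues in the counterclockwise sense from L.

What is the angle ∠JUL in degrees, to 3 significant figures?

11.2°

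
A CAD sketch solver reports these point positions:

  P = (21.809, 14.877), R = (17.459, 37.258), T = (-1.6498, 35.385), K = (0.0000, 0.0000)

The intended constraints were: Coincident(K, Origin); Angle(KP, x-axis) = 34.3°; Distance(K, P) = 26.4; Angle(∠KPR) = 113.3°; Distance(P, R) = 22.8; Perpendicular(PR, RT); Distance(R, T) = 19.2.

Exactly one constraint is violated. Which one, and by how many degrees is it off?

Perpendicular(PR, RT) — off by 5.40°.

K = (0.00, 0.00) ✓; KP at 34.30° ✓; |KP| = 26.40 ✓; ∠KPR = 113.3° ✓; |PR| = 22.80 ✓; ∠(PR, RT) = 84.60° ✗; |RT| = 19.20 ✓.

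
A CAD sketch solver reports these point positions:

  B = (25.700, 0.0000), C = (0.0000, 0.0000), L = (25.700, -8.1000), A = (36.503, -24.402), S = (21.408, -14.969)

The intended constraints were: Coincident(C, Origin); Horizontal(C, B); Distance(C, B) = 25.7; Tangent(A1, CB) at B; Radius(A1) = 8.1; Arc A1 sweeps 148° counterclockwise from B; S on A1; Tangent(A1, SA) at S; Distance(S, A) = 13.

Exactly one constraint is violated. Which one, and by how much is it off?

Distance(S, A) = 13 — off by 4.80.

C = (0.00, 0.00) ✓; C.y = 0.00, B.y = 0.00 ✓; |CB| = 25.70 ✓; ∠(LB, BC) = 90.00° ✓; |LB| = 8.100 ✓; bearing(L→S) − bearing(L→B) = 148.0° ✓; |LS| = 8.100 ✓; ∠(LS, SA) = 90.00° ✓; |SA| = 17.80 ✗.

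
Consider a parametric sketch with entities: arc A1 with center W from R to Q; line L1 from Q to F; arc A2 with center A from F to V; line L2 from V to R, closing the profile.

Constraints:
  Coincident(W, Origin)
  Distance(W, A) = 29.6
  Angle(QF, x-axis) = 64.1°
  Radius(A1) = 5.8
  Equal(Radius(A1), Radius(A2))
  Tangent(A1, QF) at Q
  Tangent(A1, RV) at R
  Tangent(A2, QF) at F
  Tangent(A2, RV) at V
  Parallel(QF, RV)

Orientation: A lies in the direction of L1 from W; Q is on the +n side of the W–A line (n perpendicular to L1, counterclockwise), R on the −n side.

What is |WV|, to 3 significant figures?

30.2

Tangency of A1 to both parallel lines with radius 5.8 puts Q and R at W ± 5.8·n: Q = (-5.22, 2.53), R = (5.22, -2.53). Equal radii place F and V the same way about A: F = A + 5.8·n = (7.71, 29.2), V = A − 5.8·n = (18.1, 24.1). Then |WV| = |V − W| = 30.2.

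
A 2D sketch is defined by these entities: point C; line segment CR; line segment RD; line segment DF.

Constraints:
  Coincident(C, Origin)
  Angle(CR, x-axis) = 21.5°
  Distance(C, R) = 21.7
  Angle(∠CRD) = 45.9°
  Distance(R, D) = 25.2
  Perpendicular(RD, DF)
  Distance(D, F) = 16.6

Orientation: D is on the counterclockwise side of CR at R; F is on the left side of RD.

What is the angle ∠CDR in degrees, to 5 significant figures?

57.055°

C is at the origin; CR runs at 21.5° with length 21.7, so R = 21.7·(cos 21.5°, sin 21.5°) = (20.190, 7.9531). ∠CRD = 45.9°, so RD runs at 21.5° + (180° − 45.9°) = 155.60° from the x-axis; with |RD| = 25.2, D = R + 25.2·(cos 155.60°, sin 155.60°) = (-2.7592, 18.363). Then cos ∠CDR = DC·DR / (|DC||DR|), giving 57.055°.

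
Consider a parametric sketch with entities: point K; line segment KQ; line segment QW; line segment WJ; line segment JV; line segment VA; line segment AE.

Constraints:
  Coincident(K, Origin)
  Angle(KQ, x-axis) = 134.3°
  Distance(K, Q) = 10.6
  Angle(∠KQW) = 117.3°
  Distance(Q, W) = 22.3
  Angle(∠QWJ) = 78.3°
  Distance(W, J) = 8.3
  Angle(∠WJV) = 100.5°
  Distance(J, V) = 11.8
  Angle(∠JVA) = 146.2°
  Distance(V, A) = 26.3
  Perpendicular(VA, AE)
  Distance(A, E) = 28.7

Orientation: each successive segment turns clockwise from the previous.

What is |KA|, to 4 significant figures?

18.39

∠WJV = 100.5° gives JV at -109.6° from the x-axis; with |JV| = 11.8, V = (2.858, 13.47). ∠JVA = 146.2° gives VA at -143.4° from the x-axis; with |VA| = 26.3, A = (-18.26, -2.213). Then |KA| = |A − K| = 18.39.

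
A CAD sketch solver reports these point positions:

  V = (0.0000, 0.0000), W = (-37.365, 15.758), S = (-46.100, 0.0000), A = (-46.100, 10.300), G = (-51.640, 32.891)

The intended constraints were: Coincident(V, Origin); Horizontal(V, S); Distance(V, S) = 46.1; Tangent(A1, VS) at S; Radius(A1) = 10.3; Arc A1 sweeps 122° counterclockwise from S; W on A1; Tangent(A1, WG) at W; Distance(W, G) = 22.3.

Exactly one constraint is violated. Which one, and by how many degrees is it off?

Tangent(A1, WG) at W — off by 7.80°.

V = (0.00, 0.00) ✓; V.y = 0.00, S.y = 0.00 ✓; |VS| = 46.10 ✓; ∠(AS, SV) = 90.00° ✓; |AS| = 10.30 ✓; bearing(A→W) − bearing(A→S) = 122.0° ✓; |AW| = 10.30 ✓; ∠(AW, WG) = 82.20° ✗; |WG| = 22.30 ✓.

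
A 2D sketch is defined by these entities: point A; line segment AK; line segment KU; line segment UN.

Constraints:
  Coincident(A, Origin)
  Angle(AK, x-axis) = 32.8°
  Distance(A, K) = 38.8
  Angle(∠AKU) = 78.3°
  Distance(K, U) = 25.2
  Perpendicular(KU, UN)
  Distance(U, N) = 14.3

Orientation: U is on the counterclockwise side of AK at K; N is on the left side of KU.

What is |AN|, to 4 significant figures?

29.36

A is at the origin; AK runs at 32.8° with length 38.8, so K = 38.8·(cos 32.8°, sin 32.8°) = (32.61, 21.02). ∠AKU = 78.3°, so KU runs at 32.8° + (180° − 78.3°) = 134.5° from the x-axis; with |KU| = 25.2, U = K + 25.2·(cos 134.5°, sin 134.5°) = (14.95, 38.99). The perpendicularity gives UN at right angles to KU; with |UN| = 14.3 on the left of KU, N = U + 14.3·(-0.7133, -0.7009) = (4.752, 28.97). Then |AN| = |N − A| = 29.36.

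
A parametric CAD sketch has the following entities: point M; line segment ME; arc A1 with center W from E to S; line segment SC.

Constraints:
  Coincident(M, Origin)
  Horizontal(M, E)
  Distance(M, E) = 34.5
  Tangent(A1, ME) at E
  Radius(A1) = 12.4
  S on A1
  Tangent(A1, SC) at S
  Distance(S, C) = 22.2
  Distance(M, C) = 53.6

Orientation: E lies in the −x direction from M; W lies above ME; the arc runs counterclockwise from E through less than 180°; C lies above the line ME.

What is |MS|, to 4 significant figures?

31.75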